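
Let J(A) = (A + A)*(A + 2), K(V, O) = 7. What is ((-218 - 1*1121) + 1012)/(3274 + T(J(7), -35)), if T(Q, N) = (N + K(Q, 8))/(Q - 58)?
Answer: -5559/55651 ≈ -0.099890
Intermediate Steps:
J(A) = 2*A*(2 + A) (J(A) = (2*A)*(2 + A) = 2*A*(2 + A))
T(Q, N) = (7 + N)/(-58 + Q) (T(Q, N) = (N + 7)/(Q - 58) = (7 + N)/(-58 + Q))
((-218 - 1*1121) + 1012)/(3274 + T(J(7), -35)) = ((-218 - 1*1121) + 1012)/(3274 + (7 - 35)/(-58 + 2*7*(2 + 7))) = ((-218 - 1121) + 1012)/(3274 - 28/(-58 + 2*7*9)) = (-1339 + 1012)/(3274 - 28/(-58 + 126)) = -327/(3274 - 28/68) = -327/(3274 + (1/68)*(-28)) = -327/(3274 - 7/17) = -327/55651/17 = -327*17/55651 = -5559/55651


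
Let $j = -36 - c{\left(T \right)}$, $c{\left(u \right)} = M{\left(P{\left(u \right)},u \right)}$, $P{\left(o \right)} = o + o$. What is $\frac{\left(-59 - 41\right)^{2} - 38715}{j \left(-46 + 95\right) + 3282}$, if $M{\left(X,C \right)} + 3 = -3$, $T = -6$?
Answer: $- \frac{28715}{1812} \approx -15.847$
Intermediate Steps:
$P{\left(o \right)} = 2 o$
$M{\left(X,C \right)} = -6$ ($M{\left(X,C \right)} = -3 - 3 = -6$)
$c{\left(u \right)} = -6$
$j = -30$ ($j = -36 - -6 = -36 + 6 = -30$)
$\frac{\left(-59 - 41\right)^{2} - 38715}{j \left(-46 + 95\right) + 3282} = \frac{\left(-59 - 41\right)^{2} - 38715}{- 30 \left(-46 + 95\right) + 3282} = \frac{\left(-100\right)^{2} - 38715}{\left(-30\right) 49 + 3282} = \frac{10000 - 38715}{-1470 + 3282} = - \frac{28715}{1812}$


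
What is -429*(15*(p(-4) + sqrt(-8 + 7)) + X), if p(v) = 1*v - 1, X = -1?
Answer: 32604 - 6435*I ≈ 32604.0 - 6435.0*I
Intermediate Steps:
p(v) = -1 + v (p(v) = v - 1 = -1 + v)
-429*(15*(p(-4) + sqrt(-8 + 7)) + X) = -429*(15*((-1 - 4) + sqrt(-8 + 7)) - 1) = -429*(15*(-5 + sqrt(-1)) - 1) = -429*(15*(-5 + I) - 1) = -429*((-75 + 15*I) - 1) = -429*(-76 + 15*I) = 32604 - 6435*I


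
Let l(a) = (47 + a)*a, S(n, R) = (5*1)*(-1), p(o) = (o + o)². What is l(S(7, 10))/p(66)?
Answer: -35/2904 ≈ -0.012052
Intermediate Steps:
p(o) = 4*o² (p(o) = (2*o)² = 4*o²)
S(n, R) = -5 (S(n, R) = 5*(-1) = -5)
l(a) = a*(47 + a)
l(S(7, 10))/p(66) = (-5*(47 - 5))/((4*66²)) = (-5*42)/((4*4356)) = -210/17424 = -210*1/17424 = -35/2904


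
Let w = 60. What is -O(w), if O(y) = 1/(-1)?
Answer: 1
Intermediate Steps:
O(y) = -1
-O(w) = -1*(-1) = 1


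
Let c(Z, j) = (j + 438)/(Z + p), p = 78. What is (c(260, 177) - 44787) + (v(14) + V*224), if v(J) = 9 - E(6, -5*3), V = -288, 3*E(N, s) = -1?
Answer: -110817877/1014 ≈ -1.0929e+5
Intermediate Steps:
E(N, s) = -1/3 (E(N, s) = (1/3)*(-1) = -1/3)
c(Z, j) = (438 + j)/(78 + Z) (c(Z, j) = (j + 438)/(Z + 78) = (438 + j)/(78 + Z))
v(J) = 28/3 (v(J) = 9 - 1*(-1/3) = 9 + 1/3 = 28/3)
(c(260, 177) - 44787) + (v(14) + V*224) = ((438 + 177)/(78 + 260) - 44787) + (28/3 - 288*224) = (615/338 - 44787) + (28/3 - 64512) = ((1/338)*615 - 44787) - 193508/3 = (615/338 - 44787) - 193508/3 = -15137391/338 - 193508/3 = -110817877/1014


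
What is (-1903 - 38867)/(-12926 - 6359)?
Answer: 8154/3857 ≈ 2.1141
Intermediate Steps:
(-1903 - 38867)/(-12926 - 6359) = -40770/(-19285) = -40770*(-1/19285) = 8154/3857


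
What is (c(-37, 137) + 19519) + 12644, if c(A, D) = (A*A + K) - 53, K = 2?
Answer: 33481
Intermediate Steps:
c(A, D) = -51 + A**2 (c(A, D) = (A*A + 2) - 53 = (A**2 + 2) - 53 = (2 + A**2) - 53 = -51 + A**2)
(c(-37, 137) + 19519) + 12644 = ((-51 + (-37)**2) + 19519) + 12644 = ((-51 + 1369) + 19519) + 12644 = (1318 + 19519) + 12644 = 20837 + 12644 = 33481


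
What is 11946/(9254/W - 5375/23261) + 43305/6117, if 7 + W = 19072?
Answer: 10803646778983475/229964371841 ≈ 46980.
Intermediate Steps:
W = 19065 (W = -7 + 19072 = 19065)
11946/(9254/W - 5375/23261) + 43305/6117 = 11946/(9254/19065 - 5375/23261) + 43305/6117 = 11946/(9254*(1/19065) - 5375*1/23261) + 43305*(1/6117) = 11946/(9254/19065 - 5375/23261) + 14435/2039 = 11946/(112782919/443470965) + 14435/2039 = 11946*(443470965/112782919) + 14435/2039 = 5297704147890/112782919 + 14435/2039 = 10803646778983475/229964371841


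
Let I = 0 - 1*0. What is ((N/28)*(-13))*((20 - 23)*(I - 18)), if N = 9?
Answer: -3159/14 ≈ -225.64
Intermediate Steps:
I = 0 (I = 0 + 0 = 0)
((N/28)*(-13))*((20 - 23)*(I - 18)) = ((9/28)*(-13))*((20 - 23)*(0 - 18)) = ((9*(1/28))*(-13))*(-3*(-18)) = ((9/28)*(-13))*54 = -117/28*54 = -3159/14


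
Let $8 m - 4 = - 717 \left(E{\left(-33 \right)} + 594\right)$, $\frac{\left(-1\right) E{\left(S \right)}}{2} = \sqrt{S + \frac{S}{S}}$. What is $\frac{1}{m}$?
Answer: $- \frac{851788}{45362875657} - \frac{11472 i \sqrt{2}}{45362875657} \approx -1.8777 \cdot 10^{-5} - 3.5765 \cdot 10^{-7} i$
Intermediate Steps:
$E{\left(S \right)} = - 2 \sqrt{1 + S}$ ($E{\left(S \right)} = - 2 \sqrt{S + \frac{S}{S}} = - 2 \sqrt{S + 1} = - 2 \sqrt{1 + S}$)
$m = - \frac{212947}{4} + 717 i \sqrt{2}$ ($m = \frac{1}{2} + \frac{\left(-717\right) \left(- 2 \sqrt{1 - 33} + 594\right)}{8} = \frac{1}{2} + \frac{\left(-717\right) \left(- 2 \sqrt{-32} + 594\right)}{8} = \frac{1}{2} + \frac{\left(-717\right) \left(- 2 \cdot 4 i \sqrt{2} + 594\right)}{8} = \frac{1}{2} + \frac{\left(-717\right) \left(- 8 i \sqrt{2} + 594\right)}{8} = \frac{1}{2} + \frac{\left(-717\right) \left(594 - 8 i \sqrt{2}\right)}{8} = \frac{1}{2} + \frac{-425898 + 5736 i \sqrt{2}}{8} = \frac{1}{2} - \left(\frac{212949}{4} - 717 i \sqrt{2}\right) = - \frac{212947}{4} + 717 i \sqrt{2} \approx -53237.0 + 1014.0 i$)
$\frac{1}{m} = \frac{1}{- \frac{212947}{4} + 717 i \sqrt{2}}$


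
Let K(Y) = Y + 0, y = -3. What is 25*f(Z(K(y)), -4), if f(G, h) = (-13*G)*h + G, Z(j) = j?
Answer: -3975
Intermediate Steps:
K(Y) = Y
f(G, h) = G - 13*G*h (f(G, h) = -13*G*h + G = G - 13*G*h)
25*f(Z(K(y)), -4) = 25*(-3*(1 - 13*(-4))) = 25*(-3*(1 + 52)) = 25*(-3*53) = 25*(-159) = -3975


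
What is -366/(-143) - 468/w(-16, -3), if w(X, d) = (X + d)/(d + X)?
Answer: -66558/143 ≈ -465.44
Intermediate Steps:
w(X, d) = 1 (w(X, d) = (X + d)/(X + d) = 1)
-366/(-143) - 468/w(-16, -3) = -366/(-143) - 468/1 = -366*(-1/143) - 468*1 = 366/143 - 468 = -66558/143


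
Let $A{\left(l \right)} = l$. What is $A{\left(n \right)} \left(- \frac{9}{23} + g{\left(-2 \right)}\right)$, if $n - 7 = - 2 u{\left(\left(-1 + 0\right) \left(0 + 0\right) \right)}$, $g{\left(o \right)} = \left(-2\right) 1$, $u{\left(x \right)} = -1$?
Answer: $- \frac{495}{23} \approx -21.522$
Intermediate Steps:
$g{\left(o \right)} = -2$
$n = 9$ ($n = 7 - -2 = 7 + 2 = 9$)
$A{\left(n \right)} \left(- \frac{9}{23} + g{\left(-2 \right)}\right) = 9 \left(- \frac{9}{23} - 2\right) = 9 \left(- \frac{55}{23}\right) = - \frac{495}{23}$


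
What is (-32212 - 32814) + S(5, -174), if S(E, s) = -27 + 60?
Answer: -64993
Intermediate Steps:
S(E, s) = 33
(-32212 - 32814) + S(5, -174) = (-32212 - 32814) + 33 = -65026 + 33 = -64993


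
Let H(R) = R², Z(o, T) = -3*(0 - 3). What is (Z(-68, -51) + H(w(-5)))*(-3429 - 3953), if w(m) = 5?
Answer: -250988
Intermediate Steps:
Z(o, T) = 9 (Z(o, T) = -3*(-3) = 9)
(Z(-68, -51) + H(w(-5)))*(-3429 - 3953) = (9 + 5²)*(-3429 - 3953) = (9 + 25)*(-7382) = 34*(-7382) = -250988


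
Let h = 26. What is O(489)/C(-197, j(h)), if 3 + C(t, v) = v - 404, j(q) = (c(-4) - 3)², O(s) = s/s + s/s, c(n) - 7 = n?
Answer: -2/407 ≈ -0.0049140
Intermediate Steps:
c(n) = 7 + n
O(s) = 2 (O(s) = 1 + 1 = 2)
j(q) = 0 (j(q) = ((7 - 4) - 3)² = (3 - 3)² = 0² = 0)
C(t, v) = -407 + v (C(t, v) = -3 + (v - 404) = -3 + (-404 + v) = -407 + v)
O(489)/C(-197, j(h)) = 2/(-407 + 0) = 2/(-407) = 2*(-1/407) = -2/407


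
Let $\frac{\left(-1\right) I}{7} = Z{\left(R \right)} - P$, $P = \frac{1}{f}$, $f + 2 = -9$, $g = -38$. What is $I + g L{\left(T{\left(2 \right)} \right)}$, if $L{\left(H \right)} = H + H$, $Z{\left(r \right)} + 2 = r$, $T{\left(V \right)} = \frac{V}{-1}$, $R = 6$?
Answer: $\frac{1357}{11} \approx 123.36$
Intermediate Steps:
$T{\left(V \right)} = - V$ ($T{\left(V \right)} = V \left(-1\right) = - V$)
$f = -11$ ($f = -2 - 9 = -11$)
$Z{\left(r \right)} = -2 + r$
$P = - \frac{1}{11}$ ($P = \frac{1}{-11} = - \frac{1}{11} \approx -0.090909$)
$L{\left(H \right)} = 2 H$
$I = - \frac{315}{11}$ ($I = - 7 \left(\left(-2 + 6\right) - - \frac{1}{11}\right) = - 7 \left(4 + \frac{1}{11}\right) = \left(-7\right) \frac{45}{11} = - \frac{315}{11} \approx -28.636$)
$I + g L{\left(T{\left(2 \right)} \right)} = - \frac{315}{11} - 38 \cdot 2 \left(\left(-1\right) 2\right) = - \frac{315}{11} - 38 \cdot 2 \left(-2\right) = - \frac{315}{11} - -152 = - \frac{315}{11} + 152 = \frac{1357}{11}$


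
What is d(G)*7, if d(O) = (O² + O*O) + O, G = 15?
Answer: 3255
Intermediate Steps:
d(O) = O + 2*O² (d(O) = (O² + O²) + O = 2*O² + O = O + 2*O²)
d(G)*7 = (15*(1 + 2*15))*7 = (15*(1 + 30))*7 = (15*31)*7 = 465*7 = 3255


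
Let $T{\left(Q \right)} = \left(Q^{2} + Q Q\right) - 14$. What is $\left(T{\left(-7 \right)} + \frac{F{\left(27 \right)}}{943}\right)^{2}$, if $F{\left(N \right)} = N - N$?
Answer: $7056$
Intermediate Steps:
$F{\left(N \right)} = 0$
$T{\left(Q \right)} = -14 + 2 Q^{2}$ ($T{\left(Q \right)} = \left(Q^{2} + Q^{2}\right) - 14 = 2 Q^{2} - 14 = -14 + 2 Q^{2}$)
$\left(T{\left(-7 \right)} + \frac{F{\left(27 \right)}}{943}\right)^{2} = \left(\left(-14 + 2 \left(-7\right)^{2}\right) + \frac{0}{943}\right)^{2} = \left(\left(-14 + 2 \cdot 49\right) + 0 \cdot \frac{1}{943}\right)^{2} = \left(\left(-14 + 98\right) + 0\right)^{2} = \left(84 + 0\right)^{2} = 84^{2} = 7056$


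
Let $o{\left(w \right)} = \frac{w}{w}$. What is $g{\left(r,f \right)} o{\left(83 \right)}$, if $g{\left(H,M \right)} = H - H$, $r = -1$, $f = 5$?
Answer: $0$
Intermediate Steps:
$o{\left(w \right)} = 1$
$g{\left(H,M \right)} = 0$
$g{\left(r,f \right)} o{\left(83 \right)} = 0 \cdot 1 = 0$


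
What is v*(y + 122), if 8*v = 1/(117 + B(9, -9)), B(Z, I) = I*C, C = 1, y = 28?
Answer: 25/144 ≈ 0.17361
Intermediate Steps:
B(Z, I) = I (B(Z, I) = I*1 = I)
v = 1/864 (v = 1/(8*(117 - 9)) = (⅛)/108 = (⅛)*(1/108) = 1/864 ≈ 0.0011574)
v*(y + 122) = (28 + 122)/864 = (1/864)*150 = 25/144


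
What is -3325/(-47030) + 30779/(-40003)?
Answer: -262905279/376268218 ≈ -0.69872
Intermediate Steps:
-3325/(-47030) + 30779/(-40003) = -3325*(-1/47030) + 30779*(-1/40003) = 665/9406 - 30779/40003 = -262905279/376268218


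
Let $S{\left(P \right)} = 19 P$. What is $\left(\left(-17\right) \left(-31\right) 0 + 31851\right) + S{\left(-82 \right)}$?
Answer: $30293$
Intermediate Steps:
$\left(\left(-17\right) \left(-31\right) 0 + 31851\right) + S{\left(-82 \right)} = \left(\left(-17\right) \left(-31\right) 0 + 31851\right) + 19 \left(-82\right) = \left(527 \cdot 0 + 31851\right) - 1558 = \left(0 + 31851\right) - 1558 = 31851 - 1558 = 30293$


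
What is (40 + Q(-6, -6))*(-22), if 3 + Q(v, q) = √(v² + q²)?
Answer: -814 - 132*√2 ≈ -1000.7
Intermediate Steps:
Q(v, q) = -3 + √(q² + v²) (Q(v, q) = -3 + √(v² + q²) = -3 + √(q² + v²))
(40 + Q(-6, -6))*(-22) = (40 + (-3 + √((-6)² + (-6)²)))*(-22) = (40 + (-3 + √(36 + 36)))*(-22) = (40 + (-3 + √72))*(-22) = (40 + (-3 + 6*√2))*(-22) = (37 + 6*√2)*(-22) = -814 - 132*√2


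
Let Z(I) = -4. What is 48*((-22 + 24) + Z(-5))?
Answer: -96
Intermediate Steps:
48*((-22 + 24) + Z(-5)) = 48*((-22 + 24) - 4) = 48*(2 - 4) = 48*(-2) = -96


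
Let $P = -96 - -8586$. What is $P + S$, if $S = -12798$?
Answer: $-4308$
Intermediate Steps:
$P = 8490$ ($P = -96 + 8586 = 8490$)
$P + S = 8490 - 12798 = -4308$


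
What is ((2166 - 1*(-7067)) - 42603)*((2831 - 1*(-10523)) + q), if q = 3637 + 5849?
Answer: -762170800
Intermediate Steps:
q = 9486
((2166 - 1*(-7067)) - 42603)*((2831 - 1*(-10523)) + q) = ((2166 - 1*(-7067)) - 42603)*((2831 - 1*(-10523)) + 9486) = ((2166 + 7067) - 42603)*((2831 + 10523) + 9486) = (9233 - 42603)*(13354 + 9486) = -33370*22840 = -762170800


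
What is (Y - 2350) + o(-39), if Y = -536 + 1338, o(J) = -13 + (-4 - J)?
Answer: -1526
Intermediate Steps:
o(J) = -17 - J
Y = 802
(Y - 2350) + o(-39) = (802 - 2350) + (-17 - 1*(-39)) = -1548 + (-17 + 39) = -1548 + 22 = -1526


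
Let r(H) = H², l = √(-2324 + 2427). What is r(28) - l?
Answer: 784 - √103 ≈ 773.85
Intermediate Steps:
l = √103 ≈ 10.149
r(28) - l = 28² - √103 = 784 - √103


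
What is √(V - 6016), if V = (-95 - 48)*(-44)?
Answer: 2*√69 ≈ 16.613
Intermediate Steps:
V = 6292 (V = -143*(-44) = 6292)
√(V - 6016) = √(6292 - 6016) = √276 = 2*√69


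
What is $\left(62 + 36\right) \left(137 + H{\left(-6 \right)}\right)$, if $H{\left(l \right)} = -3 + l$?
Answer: $12544$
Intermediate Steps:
$\left(62 + 36\right) \left(137 + H{\left(-6 \right)}\right) = \left(62 + 36\right) \left(137 - 9\right) = 98 \left(137 - 9\right) = 98 \cdot 128 = 12544$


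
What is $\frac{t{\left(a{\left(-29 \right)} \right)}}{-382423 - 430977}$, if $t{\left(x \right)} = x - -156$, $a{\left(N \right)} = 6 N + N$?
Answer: $\frac{47}{813400} \approx 5.7782 \cdot 10^{-5}$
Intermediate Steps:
$a{\left(N \right)} = 7 N$
$t{\left(x \right)} = 156 + x$ ($t{\left(x \right)} = x + 156 = 156 + x$)
$\frac{t{\left(a{\left(-29 \right)} \right)}}{-382423 - 430977} = \frac{156 + 7 \left(-29\right)}{-382423 - 430977} = \frac{156 - 203}{-382423 - 430977} = - \frac{47}{-813400} = \left(-47\right) \left(- \frac{1}{813400}\right) = \frac{47}{813400}$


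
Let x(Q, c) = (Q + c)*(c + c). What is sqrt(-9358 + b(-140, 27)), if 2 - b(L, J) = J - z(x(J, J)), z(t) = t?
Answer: I*sqrt(6467) ≈ 80.418*I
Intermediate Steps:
x(Q, c) = 2*c*(Q + c) (x(Q, c) = (Q + c)*(2*c) = 2*c*(Q + c))
b(L, J) = 2 - J + 4*J**2 (b(L, J) = 2 - (J - 2*J*(J + J)) = 2 - (J - 2*J*2*J) = 2 - (J - 4*J**2) = 2 + (-J + 4*J**2) = 2 - J + 4*J**2)
sqrt(-9358 + b(-140, 27)) = sqrt(-9358 + (2 - 1*27 + 4*27**2)) = sqrt(-9358 + (2 - 27 + 4*729)) = sqrt(-9358 + (2 - 27 + 2916)) = sqrt(-9358 + 2891) = sqrt(-6467) = I*sqrt(6467)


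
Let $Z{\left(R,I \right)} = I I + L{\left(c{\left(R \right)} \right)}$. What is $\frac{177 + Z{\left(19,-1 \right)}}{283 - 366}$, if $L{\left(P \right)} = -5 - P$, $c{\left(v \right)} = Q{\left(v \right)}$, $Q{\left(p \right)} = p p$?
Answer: $\frac{188}{83} \approx 2.2651$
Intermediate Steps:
$Q{\left(p \right)} = p^{2}$
$c{\left(v \right)} = v^{2}$
$Z{\left(R,I \right)} = -5 + I^{2} - R^{2}$ ($Z{\left(R,I \right)} = I I - \left(5 + R^{2}\right) = I^{2} - \left(5 + R^{2}\right) = -5 + I^{2} - R^{2}$)
$\frac{177 + Z{\left(19,-1 \right)}}{283 - 366} = \frac{177 - \left(366 - 1\right)}{283 - 366} = \frac{177 - 365}{-83} = \left(177 - 365\right) \left(- \frac{1}{83}\right) = \left(-188\right) \left(- \frac{1}{83}\right) = \frac{188}{83}$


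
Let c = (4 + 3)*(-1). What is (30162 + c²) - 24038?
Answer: 6173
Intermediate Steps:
c = -7 (c = 7*(-1) = -7)
(30162 + c²) - 24038 = (30162 + (-7)²) - 24038 = (30162 + 49) - 24038 = 30211 - 24038 = 6173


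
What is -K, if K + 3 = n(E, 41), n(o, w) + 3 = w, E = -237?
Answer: -35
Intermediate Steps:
n(o, w) = -3 + w
K = 35 (K = -3 + (-3 + 41) = -3 + 38 = 35)
-K = -1*35 = -35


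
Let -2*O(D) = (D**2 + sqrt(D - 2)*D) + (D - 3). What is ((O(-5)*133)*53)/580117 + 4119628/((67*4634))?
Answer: 2371263481389/180113565926 + 35245*I*sqrt(7)/1160234 ≈ 13.165 + 0.080371*I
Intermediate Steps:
O(D) = 3/2 - D/2 - D**2/2 - D*sqrt(-2 + D)/2 (O(D) = -((D**2 + sqrt(D - 2)*D) + (D - 3))/2 = -((D**2 + sqrt(-2 + D)*D) + (-3 + D))/2 = -((D**2 + D*sqrt(-2 + D)) + (-3 + D))/2 = -(-3 + D + D**2 + D*sqrt(-2 + D))/2 = 3/2 - D/2 - D**2/2 - D*sqrt(-2 + D)/2)
((O(-5)*133)*53)/580117 + 4119628/((67*4634)) = (((3/2 - 1/2*(-5) - 1/2*(-5)**2 - 1/2*(-5)*sqrt(-2 - 5))*133)*53)/580117 + 4119628/((67*4634)) = (((3/2 + 5/2 - 1/2*25 - 1/2*(-5)*sqrt(-7))*133)*53)*(1/580117) + 4119628/310478 = (((3/2 + 5/2 - 25/2 - 1/2*(-5)*I*sqrt(7))*133)*53)*(1/580117) + 4119628*(1/310478) = (((3/2 + 5/2 - 25/2 + 5*I*sqrt(7)/2)*133)*53)*(1/580117) + 2059814/155239 = (((-17/2 + 5*I*sqrt(7)/2)*133)*53)*(1/580117) + 2059814/155239 = ((-2261/2 + 665*I*sqrt(7)/2)*53)*(1/580117) + 2059814/155239 = (-119833/2 + 35245*I*sqrt(7)/2)*(1/580117) + 2059814/155239 = (-119833/1160234 + 35245*I*sqrt(7)/1160234) + 2059814/155239 = 2371263481389/180113565926 + 35245*I*sqrt(7)/1160234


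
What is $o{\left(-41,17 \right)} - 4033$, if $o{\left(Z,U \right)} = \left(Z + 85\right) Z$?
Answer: $-5837$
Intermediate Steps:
$o{\left(Z,U \right)} = Z \left(85 + Z\right)$ ($o{\left(Z,U \right)} = \left(85 + Z\right) Z = Z \left(85 + Z\right)$)
$o{\left(-41,17 \right)} - 4033 = - 41 \left(85 - 41\right) - 4033 = \left(-41\right) 44 - 4033 = -1804 - 4033 = -5837$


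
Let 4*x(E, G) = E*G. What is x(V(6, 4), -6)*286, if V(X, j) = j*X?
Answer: -10296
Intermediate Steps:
V(X, j) = X*j
x(E, G) = E*G/4 (x(E, G) = (E*G)/4 = E*G/4)
x(V(6, 4), -6)*286 = ((¼)*(6*4)*(-6))*286 = ((¼)*24*(-6))*286 = -36*286 = -10296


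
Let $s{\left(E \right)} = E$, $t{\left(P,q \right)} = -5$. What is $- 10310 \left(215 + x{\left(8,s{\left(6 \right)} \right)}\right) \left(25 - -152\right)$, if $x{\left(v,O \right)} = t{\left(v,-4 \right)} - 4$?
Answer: $-375923220$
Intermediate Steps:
$x{\left(v,O \right)} = -9$ ($x{\left(v,O \right)} = -5 - 4 = -9$)
$- 10310 \left(215 + x{\left(8,s{\left(6 \right)} \right)}\right) \left(25 - -152\right) = - 10310 \left(215 - 9\right) \left(25 - -152\right) = - 10310 \cdot 206 \left(25 + 152\right) = - 10310 \cdot 206 \cdot 177 = \left(-10310\right) 36462 = -375923220$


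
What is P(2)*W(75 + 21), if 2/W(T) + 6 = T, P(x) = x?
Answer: 2/45 ≈ 0.044444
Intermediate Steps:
W(T) = 2/(-6 + T)
P(2)*W(75 + 21) = 2*(2/(-6 + (75 + 21))) = 2*(2/(-6 + 96)) = 2*(2/90) = 2*(2*(1/90)) = 2*(1/45) = 2/45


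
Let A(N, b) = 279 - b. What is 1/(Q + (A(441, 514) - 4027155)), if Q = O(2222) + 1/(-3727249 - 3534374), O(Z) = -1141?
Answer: -7261623/29253673365814 ≈ -2.4823e-7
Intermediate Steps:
Q = -8285511844/7261623 (Q = -1141 + 1/(-3727249 - 3534374) = -1141 + 1/(-7261623) = -1141 - 1/7261623 = -8285511844/7261623 ≈ -1141.0)
1/(Q + (A(441, 514) - 4027155)) = 1/(-8285511844/7261623 + ((279 - 1*514) - 4027155)) = 1/(-8285511844/7261623 + ((279 - 514) - 4027155)) = 1/(-8285511844/7261623 + (-235 - 4027155)) = 1/(-8285511844/7261623 - 4027390) = 1/(-29253673365814/7261623) = -7261623/29253673365814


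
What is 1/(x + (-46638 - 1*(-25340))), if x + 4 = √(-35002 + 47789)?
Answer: -21302/453762417 - √12787/453762417 ≈ -4.7194e-5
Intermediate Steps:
x = -4 + √12787 (x = -4 + √(-35002 + 47789) = -4 + √12787 ≈ 109.08)
1/(x + (-46638 - 1*(-25340))) = 1/((-4 + √12787) + (-46638 - 1*(-25340))) = 1/((-4 + √12787) + (-46638 + 25340)) = 1/((-4 + √12787) - 21298) = 1/(-21302 + √12787)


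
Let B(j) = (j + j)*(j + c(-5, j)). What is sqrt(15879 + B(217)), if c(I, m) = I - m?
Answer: sqrt(13709) ≈ 117.09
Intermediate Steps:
B(j) = -10*j (B(j) = (j + j)*(j + (-5 - j)) = (2*j)*(-5) = -10*j)
sqrt(15879 + B(217)) = sqrt(15879 - 10*217) = sqrt(15879 - 2170) = sqrt(13709)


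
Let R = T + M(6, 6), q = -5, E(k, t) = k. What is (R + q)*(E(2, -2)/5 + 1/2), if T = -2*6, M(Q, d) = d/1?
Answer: -99/10 ≈ -9.9000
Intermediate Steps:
M(Q, d) = d (M(Q, d) = d*1 = d)
T = -12
R = -6 (R = -12 + 6 = -6)
(R + q)*(E(2, -2)/5 + 1/2) = (-6 - 5)*(2/5 + 1/2) = -11*(2*(1/5) + 1*(1/2)) = -11*(2/5 + 1/2) = -11*9/10 = -99/10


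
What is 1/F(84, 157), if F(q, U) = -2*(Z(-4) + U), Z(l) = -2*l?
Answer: -1/330 ≈ -0.0030303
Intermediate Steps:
F(q, U) = -16 - 2*U (F(q, U) = -2*(-2*(-4) + U) = -2*(8 + U) = -16 - 2*U)
1/F(84, 157) = 1/(-16 - 2*157) = 1/(-16 - 314) = 1/(-330) = -1/330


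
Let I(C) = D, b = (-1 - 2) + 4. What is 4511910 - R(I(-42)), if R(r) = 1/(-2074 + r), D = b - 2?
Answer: 9362213251/2075 ≈ 4.5119e+6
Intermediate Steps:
b = 1 (b = -3 + 4 = 1)
D = -1 (D = 1 - 2 = -1)
I(C) = -1
4511910 - R(I(-42)) = 4511910 - 1/(-2074 - 1) = 4511910 - 1/(-2075) = 4511910 - 1*(-1/2075) = 4511910 + 1/2075 = 9362213251/2075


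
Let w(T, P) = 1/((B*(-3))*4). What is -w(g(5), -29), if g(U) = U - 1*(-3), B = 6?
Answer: 1/72 ≈ 0.013889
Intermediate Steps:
g(U) = 3 + U (g(U) = U + 3 = 3 + U)
w(T, P) = -1/72 (w(T, P) = 1/((6*(-3))*4) = 1/(-18*4) = 1/(-72) = -1/72)
-w(g(5), -29) = -1*(-1/72) = 1/72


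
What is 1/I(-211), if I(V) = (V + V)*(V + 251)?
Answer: -1/16880 ≈ -5.9242e-5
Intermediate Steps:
I(V) = 2*V*(251 + V) (I(V) = (2*V)*(251 + V) = 2*V*(251 + V))
1/I(-211) = 1/(2*(-211)*(251 - 211)) = 1/(2*(-211)*40) = 1/(-16880) = -1/16880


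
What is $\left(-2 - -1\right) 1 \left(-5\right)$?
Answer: $5$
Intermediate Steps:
$\left(-2 - -1\right) 1 \left(-5\right) = \left(-2 + 1\right) 1 \left(-5\right) = \left(-1\right) 1 \left(-5\right) = \left(-1\right) \left(-5\right) = 5$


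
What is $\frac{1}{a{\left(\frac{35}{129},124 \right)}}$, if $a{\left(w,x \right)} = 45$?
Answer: $\frac{1}{45} \approx 0.022222$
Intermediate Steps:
$\frac{1}{a{\left(\frac{35}{129},124 \right)}} = \frac{1}{45}$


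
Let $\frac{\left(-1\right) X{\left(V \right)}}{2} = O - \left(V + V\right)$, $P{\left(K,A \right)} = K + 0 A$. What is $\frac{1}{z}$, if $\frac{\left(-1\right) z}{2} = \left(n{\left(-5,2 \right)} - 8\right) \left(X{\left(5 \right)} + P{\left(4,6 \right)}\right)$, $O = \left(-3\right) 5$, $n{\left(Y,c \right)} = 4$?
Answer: $\frac{1}{432} \approx 0.0023148$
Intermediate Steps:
$O = -15$
$P{\left(K,A \right)} = K$ ($P{\left(K,A \right)} = K + 0 = K$)
$X{\left(V \right)} = 30 + 4 V$ ($X{\left(V \right)} = - 2 \left(-15 - \left(V + V\right)\right) = - 2 \left(-15 - 2 V\right) = 30 + 4 V$)
$z = 432$ ($z = - 2 \left(4 - 8\right) \left(\left(30 + 4 \cdot 5\right) + 4\right) = - 2 \left(4 - 8\right) \left(\left(30 + 20\right) + 4\right) = - 2 \left(- 4 \left(50 + 4\right)\right) = - 2 \left(\left(-4\right) 54\right) = \left(-2\right) \left(-216\right) = 432$)
$\frac{1}{z} = \frac{1}{432}$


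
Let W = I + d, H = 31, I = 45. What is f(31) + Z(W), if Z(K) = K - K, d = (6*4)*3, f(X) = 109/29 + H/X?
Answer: 138/29 ≈ 4.7586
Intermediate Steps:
f(X) = 109/29 + 31/X
d = 72 (d = 24*3 = 72)
W = 117 (W = 45 + 72 = 117)
Z(K) = 0
f(31) + Z(W) = (109/29 + 31/31) + 0 = (109/29 + 31*(1/31)) + 0 = (109/29 + 1) + 0 = 138/29 + 0 = 138/29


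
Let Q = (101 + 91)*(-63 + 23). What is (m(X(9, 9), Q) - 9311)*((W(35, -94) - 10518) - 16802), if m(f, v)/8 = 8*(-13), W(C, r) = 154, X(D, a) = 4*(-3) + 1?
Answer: 275544738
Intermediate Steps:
X(D, a) = -11 (X(D, a) = -12 + 1 = -11)
Q = -7680 (Q = 192*(-40) = -7680)
m(f, v) = -832 (m(f, v) = 8*(8*(-13)) = 8*(-104) = -832)
(m(X(9, 9), Q) - 9311)*((W(35, -94) - 10518) - 16802) = (-832 - 9311)*((154 - 10518) - 16802) = -10143*(-10364 - 16802) = -10143*(-27166) = 275544738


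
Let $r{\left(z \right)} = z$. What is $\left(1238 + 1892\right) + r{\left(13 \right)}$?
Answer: $3143$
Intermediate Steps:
$\left(1238 + 1892\right) + r{\left(13 \right)} = \left(1238 + 1892\right) + 13 = 3130 + 13 = 3143$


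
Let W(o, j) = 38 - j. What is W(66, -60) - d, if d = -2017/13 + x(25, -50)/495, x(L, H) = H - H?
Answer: 3291/13 ≈ 253.15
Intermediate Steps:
x(L, H) = 0
d = -2017/13 (d = -2017/13 + 0/495 = -2017*1/13 + 0*(1/495) = -2017/13 + 0 = -2017/13 ≈ -155.15)
W(66, -60) - d = (38 - 1*(-60)) - 1*(-2017/13) = (38 + 60) + 2017/13 = 98 + 2017/13 = 3291/13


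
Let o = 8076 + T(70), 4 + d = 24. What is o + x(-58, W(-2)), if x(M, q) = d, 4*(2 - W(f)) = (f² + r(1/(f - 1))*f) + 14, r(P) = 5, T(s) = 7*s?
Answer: 8586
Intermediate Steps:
d = 20 (d = -4 + 24 = 20)
W(f) = -3/2 - 5*f/4 - f²/4 (W(f) = 2 - ((f² + 5*f) + 14)/4 = 2 - (14 + f² + 5*f)/4 = 2 + (-7/2 - 5*f/4 - f²/4) = -3/2 - 5*f/4 - f²/4)
x(M, q) = 20
o = 8566 (o = 8076 + 7*70 = 8076 + 490 = 8566)
o + x(-58, W(-2)) = 8566 + 20 = 8586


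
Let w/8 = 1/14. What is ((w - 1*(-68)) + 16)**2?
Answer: 350464/49 ≈ 7152.3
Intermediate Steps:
w = 4/7 (w = 8/14 = 8*(1/14) = 4/7 ≈ 0.57143)
((w - 1*(-68)) + 16)**2 = ((4/7 - 1*(-68)) + 16)**2 = ((4/7 + 68) + 16)**2 = (480/7 + 16)**2 = (592/7)**2 = 350464/49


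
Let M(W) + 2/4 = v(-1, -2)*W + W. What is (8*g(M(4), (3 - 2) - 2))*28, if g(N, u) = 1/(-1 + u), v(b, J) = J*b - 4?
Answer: -112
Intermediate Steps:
v(b, J) = -4 + J*b
M(W) = -½ - W (M(W) = -½ + ((-4 - 2*(-1))*W + W) = -½ + ((-4 + 2)*W + W) = -½ + (-2*W + W) = -½ - W)
(8*g(M(4), (3 - 2) - 2))*28 = (8/(-1 + ((3 - 2) - 2)))*28 = (8/(-1 + (1 - 2)))*28 = (8/(-1 - 1))*28 = (8/(-2))*28 = (8*(-½))*28 = -4*28 = -112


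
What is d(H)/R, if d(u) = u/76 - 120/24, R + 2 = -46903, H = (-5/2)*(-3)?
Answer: 149/1425912 ≈ 0.00010449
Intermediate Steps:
H = 15/2 (H = ((½)*(-5))*(-3) = -5/2*(-3) = 15/2 ≈ 7.5000)
R = -46905 (R = -2 - 46903 = -46905)
d(u) = -5 + u/76 (d(u) = u*(1/76) - 120*1/24 = u/76 - 5 = -5 + u/76)
d(H)/R = (-5 + (1/76)*(15/2))/(-46905) = (-5 + 15/152)*(-1/46905) = -745/152*(-1/46905) = 149/1425912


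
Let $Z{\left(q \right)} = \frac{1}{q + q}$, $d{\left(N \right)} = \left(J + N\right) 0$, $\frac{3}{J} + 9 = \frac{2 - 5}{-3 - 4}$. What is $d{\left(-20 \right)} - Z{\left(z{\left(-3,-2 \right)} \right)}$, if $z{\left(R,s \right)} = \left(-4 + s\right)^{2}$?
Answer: $- \frac{1}{72} \approx -0.013889$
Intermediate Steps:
$J = - \frac{7}{20}$ ($J = \frac{3}{-9 + \frac{2 - 5}{-3 - 4}} = \frac{3}{-9 - \frac{3}{-7}} = \frac{3}{-9 - - \frac{3}{7}} = \frac{3}{-9 + \frac{3}{7}} = \frac{3}{- \frac{60}{7}} = 3 \left(- \frac{7}{60}\right) = - \frac{7}{20} \approx -0.35$)
$d{\left(N \right)} = 0$ ($d{\left(N \right)} = \left(- \frac{7}{20} + N\right) 0 = 0$)
$Z{\left(q \right)} = \frac{1}{2 q}$
$d{\left(-20 \right)} - Z{\left(z{\left(-3,-2 \right)} \right)} = 0 - \frac{1}{2 \left(-4 - 2\right)^{2}} = 0 - \frac{1}{2 \left(-6\right)^{2}} = 0 - \frac{1}{2 \cdot 36} = 0 - \frac{1}{2} \cdot \frac{1}{36} = 0 - \frac{1}{72} = - \frac{1}{72}$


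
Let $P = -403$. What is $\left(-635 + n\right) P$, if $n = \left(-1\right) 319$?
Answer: $384462$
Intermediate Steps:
$n = -319$
$\left(-635 + n\right) P = \left(-635 - 319\right) \left(-403\right) = \left(-954\right) \left(-403\right) = 384462$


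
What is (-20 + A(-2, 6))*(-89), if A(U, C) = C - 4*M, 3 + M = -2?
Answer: -534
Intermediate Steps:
M = -5 (M = -3 - 2 = -5)
A(U, C) = 20 + C (A(U, C) = C - 4*(-5) = C + 20 = 20 + C)
(-20 + A(-2, 6))*(-89) = (-20 + (20 + 6))*(-89) = (-20 + 26)*(-89) = 6*(-89) = -534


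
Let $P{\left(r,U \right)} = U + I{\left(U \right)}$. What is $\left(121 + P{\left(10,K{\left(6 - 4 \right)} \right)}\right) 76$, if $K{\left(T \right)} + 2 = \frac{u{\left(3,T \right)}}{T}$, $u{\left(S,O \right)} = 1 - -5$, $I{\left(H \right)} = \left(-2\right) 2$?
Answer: $8968$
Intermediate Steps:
$I{\left(H \right)} = -4$
$u{\left(S,O \right)} = 6$ ($u{\left(S,O \right)} = 1 + 5 = 6$)
$K{\left(T \right)} = -2 + \frac{6}{T}$
$P{\left(r,U \right)} = -4 + U$ ($P{\left(r,U \right)} = U - 4 = -4 + U$)
$\left(121 + P{\left(10,K{\left(6 - 4 \right)} \right)}\right) 76 = \left(121 - \left(6 - \frac{6}{6 - 4}\right)\right) 76 = \left(121 - \left(6 - 3\right)\right) 76 = \left(121 + \left(-4 + \left(-2 + 6 \cdot \frac{1}{2}\right)\right)\right) 76 = \left(121 + \left(-4 + \left(-2 + 3\right)\right)\right) 76 = \left(121 + \left(-4 + 1\right)\right) 76 = \left(121 - 3\right) 76 = 118 \cdot 76 = 8968$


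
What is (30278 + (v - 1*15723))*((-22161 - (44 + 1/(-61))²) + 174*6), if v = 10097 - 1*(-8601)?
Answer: -2852270954038/3721 ≈ -7.6653e+8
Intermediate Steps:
v = 18698 (v = 10097 + 8601 = 18698)
(30278 + (v - 1*15723))*((-22161 - (44 + 1/(-61))²) + 174*6) = (30278 + (18698 - 1*15723))*((-22161 - (44 + 1/(-61))²) + 174*6) = (30278 + (18698 - 15723))*((-22161 - (44 - 1/61)²) + 1044) = (30278 + 2975)*((-22161 - (2683/61)²) + 1044) = 33253*((-22161 - 1*7198489/3721) + 1044) = 33253*((-22161 - 7198489/3721) + 1044) = 33253*(-89659570/3721 + 1044) = 33253*(-85774846/3721) = -2852270954038/3721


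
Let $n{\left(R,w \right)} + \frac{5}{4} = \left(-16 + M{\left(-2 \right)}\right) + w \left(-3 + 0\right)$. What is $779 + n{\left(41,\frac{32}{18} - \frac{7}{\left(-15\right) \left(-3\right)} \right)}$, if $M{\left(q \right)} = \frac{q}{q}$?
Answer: $\frac{45473}{60} \approx 757.88$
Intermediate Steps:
$M{\left(q \right)} = 1$
$n{\left(R,w \right)} = - \frac{65}{4} - 3 w$ ($n{\left(R,w \right)} = - \frac{5}{4} + \left(\left(-16 + 1\right) + w \left(-3 + 0\right)\right) = - \frac{5}{4} + \left(-15 + w \left(-3\right)\right) = - \frac{5}{4} - \left(15 + 3 w\right) = - \frac{65}{4} - 3 w$)
$779 + n{\left(41,\frac{32}{18} - \frac{7}{\left(-15\right) \left(-3\right)} \right)} = 779 - \left(\frac{65}{4} + 3 \left(\frac{32}{18} - \frac{7}{\left(-15\right) \left(-3\right)}\right)\right) = 779 - \left(\frac{65}{4} + 3 \left(32 \cdot \frac{1}{18} - \frac{7}{45}\right)\right) = 779 - \left(\frac{65}{4} + 3 \left(\frac{16}{9} - \frac{7}{45}\right)\right) = 779 - \frac{1267}{60} = \frac{45473}{60}$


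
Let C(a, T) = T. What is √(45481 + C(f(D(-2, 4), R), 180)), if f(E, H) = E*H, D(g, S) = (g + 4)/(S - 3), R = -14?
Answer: √45661 ≈ 213.68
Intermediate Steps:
D(g, S) = (4 + g)/(-3 + S)
√(45481 + C(f(D(-2, 4), R), 180)) = √(45481 + 180) = √45661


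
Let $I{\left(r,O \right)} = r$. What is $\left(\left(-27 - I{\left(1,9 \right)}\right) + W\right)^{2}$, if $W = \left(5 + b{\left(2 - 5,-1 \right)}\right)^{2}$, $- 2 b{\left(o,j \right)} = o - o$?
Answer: $9$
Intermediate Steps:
$b{\left(o,j \right)} = 0$ ($b{\left(o,j \right)} = - \frac{o - o}{2} = \left(- \frac{1}{2}\right) 0 = 0$)
$W = 25$ ($W = \left(5 + 0\right)^{2} = 5^{2} = 25$)
$\left(\left(-27 - I{\left(1,9 \right)}\right) + W\right)^{2} = \left(\left(-27 - 1\right) + 25\right)^{2} = \left(-28 + 25\right)^{2} = \left(-3\right)^{2} = 9$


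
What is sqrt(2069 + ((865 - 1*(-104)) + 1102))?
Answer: 6*sqrt(115) ≈ 64.343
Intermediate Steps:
sqrt(2069 + ((865 - 1*(-104)) + 1102)) = sqrt(2069 + ((865 + 104) + 1102)) = sqrt(2069 + (969 + 1102)) = sqrt(2069 + 2071) = sqrt(4140) = 6*sqrt(115)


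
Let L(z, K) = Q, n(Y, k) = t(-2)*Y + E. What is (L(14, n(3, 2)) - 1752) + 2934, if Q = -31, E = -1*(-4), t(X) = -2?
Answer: 1151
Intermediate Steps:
E = 4
n(Y, k) = 4 - 2*Y (n(Y, k) = -2*Y + 4 = 4 - 2*Y)
L(z, K) = -31
(L(14, n(3, 2)) - 1752) + 2934 = (-31 - 1752) + 2934 = -1783 + 2934 = 1151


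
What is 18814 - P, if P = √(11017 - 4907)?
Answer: 18814 - √6110 ≈ 18736.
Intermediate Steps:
P = √6110 ≈ 78.167
18814 - P = 18814 - √6110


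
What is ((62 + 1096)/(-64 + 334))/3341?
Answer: 193/150345 ≈ 0.0012837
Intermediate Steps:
((62 + 1096)/(-64 + 334))/3341 = (1158/270)*(1/3341) = (1158*(1/270))*(1/3341) = (193/45)*(1/3341) = 193/150345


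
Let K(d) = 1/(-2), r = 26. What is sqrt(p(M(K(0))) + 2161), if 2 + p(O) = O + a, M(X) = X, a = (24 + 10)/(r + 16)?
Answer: sqrt(3809022)/42 ≈ 46.468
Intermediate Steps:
K(d) = -1/2
a = 17/21 (a = (24 + 10)/(26 + 16) = 34/42 = 34*(1/42) = 17/21 ≈ 0.80952)
p(O) = -25/21 + O (p(O) = -2 + (O + 17/21) = -2 + (17/21 + O) = -25/21 + O)
sqrt(p(M(K(0))) + 2161) = sqrt((-25/21 - 1/2) + 2161) = sqrt(-71/42 + 2161) = sqrt(90691/42) = sqrt(3809022)/42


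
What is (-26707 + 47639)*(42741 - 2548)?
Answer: 841319876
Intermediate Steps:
(-26707 + 47639)*(42741 - 2548) = 20932*40193 = 841319876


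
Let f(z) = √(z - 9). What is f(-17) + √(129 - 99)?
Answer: √30 + I*√26 ≈ 5.4772 + 5.099*I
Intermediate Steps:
f(z) = √(-9 + z)
f(-17) + √(129 - 99) = √(-9 - 17) + √(129 - 99) = √(-26) + √30 = I*√26 + √30 = √30 + I*√26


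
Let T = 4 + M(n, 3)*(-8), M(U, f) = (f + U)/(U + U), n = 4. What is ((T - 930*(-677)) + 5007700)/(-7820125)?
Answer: -5637307/7820125 ≈ -0.72087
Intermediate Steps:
M(U, f) = (U + f)/(2*U) (M(U, f) = (U + f)/((2*U)) = (U + f)*(1/(2*U)) = (U + f)/(2*U))
T = -3 (T = 4 + ((½)*(4 + 3)/4)*(-8) = 4 + ((½)*(¼)*7)*(-8) = 4 + (7/8)*(-8) = 4 - 7 = -3)
((T - 930*(-677)) + 5007700)/(-7820125) = ((-3 - 930*(-677)) + 5007700)/(-7820125) = ((-3 + 629610) + 5007700)*(-1/7820125) = (629607 + 5007700)*(-1/7820125) = 5637307*(-1/7820125) = -5637307/7820125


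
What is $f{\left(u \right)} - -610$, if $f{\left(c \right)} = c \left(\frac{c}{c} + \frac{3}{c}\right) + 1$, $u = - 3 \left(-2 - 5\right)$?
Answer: $635$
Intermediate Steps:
$u = 21$ ($u = \left(-3\right) \left(-7\right) = 21$)
$f{\left(c \right)} = 1 + c \left(1 + \frac{3}{c}\right)$ ($f{\left(c \right)} = c \left(1 + \frac{3}{c}\right) + 1 = 1 + c \left(1 + \frac{3}{c}\right)$)
$f{\left(u \right)} - -610 = \left(4 + 21\right) - -610 = 25 + 610 = 635$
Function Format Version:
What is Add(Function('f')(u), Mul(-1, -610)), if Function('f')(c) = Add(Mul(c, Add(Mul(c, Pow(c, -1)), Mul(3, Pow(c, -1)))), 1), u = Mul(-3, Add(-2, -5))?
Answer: 635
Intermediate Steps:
u = 21 (u = Mul(-3, -7) = 21)
Function('f')(c) = Add(1, Mul(c, Add(1, Mul(3, Pow(c, -1))))) (Function('f')(c) = Add(Mul(c, Add(1, Mul(3, Pow(c, -1)))), 1) = Add(1, Mul(c, Add(1, Mul(3, Pow(c, -1))))))
Add(Function('f')(u), Mul(-1, -610)) = Add(Add(4, 21), Mul(-1, -610)) = Add(25, 610) = 635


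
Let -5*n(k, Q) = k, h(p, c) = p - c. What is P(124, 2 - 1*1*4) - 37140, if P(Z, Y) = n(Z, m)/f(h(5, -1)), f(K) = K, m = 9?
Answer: -557162/15 ≈ -37144.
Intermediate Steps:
n(k, Q) = -k/5
P(Z, Y) = -Z/30 (P(Z, Y) = (-Z/5)/(5 - 1*(-1)) = (-Z/5)/(5 + 1) = -Z/5/6 = -Z/5*(1/6) = -Z/30)
P(124, 2 - 1*1*4) - 37140 = -1/30*124 - 37140 = -62/15 - 37140 = -557162/15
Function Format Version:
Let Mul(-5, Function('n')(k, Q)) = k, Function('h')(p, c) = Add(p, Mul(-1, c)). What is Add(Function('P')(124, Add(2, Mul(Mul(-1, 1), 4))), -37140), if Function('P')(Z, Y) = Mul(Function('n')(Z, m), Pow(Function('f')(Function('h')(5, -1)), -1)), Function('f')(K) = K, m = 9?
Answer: Rational(-557162, 15) ≈ -37144.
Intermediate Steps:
Function('n')(k, Q) = Mul(Rational(-1, 5), k)
Function('P')(Z, Y) = Mul(Rational(-1, 30), Z) (Function('P')(Z, Y) = Mul(Mul(Rational(-1, 5), Z), Pow(Add(5, Mul(-1, -1)), -1)) = Mul(Mul(Rational(-1, 5), Z), Pow(Add(5, 1), -1)) = Mul(Mul(Rational(-1, 5), Z), Pow(6, -1)) = Mul(Mul(Rational(-1, 5), Z), Rational(1, 6)) = Mul(Rational(-1, 30), Z))
Add(Function('P')(124, Add(2, Mul(Mul(-1, 1), 4))), -37140) = Add(Mul(Rational(-1, 30), 124), -37140) = Add(Rational(-62, 15), -37140) = Rational(-557162, 15)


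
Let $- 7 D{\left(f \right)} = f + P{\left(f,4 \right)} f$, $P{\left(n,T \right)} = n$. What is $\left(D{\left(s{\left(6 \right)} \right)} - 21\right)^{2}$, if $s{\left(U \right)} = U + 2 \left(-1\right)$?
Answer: $\frac{27889}{49} \approx 569.16$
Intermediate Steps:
$s{\left(U \right)} = -2 + U$ ($s{\left(U \right)} = U - 2 = -2 + U$)
$D{\left(f \right)} = - \frac{f}{7} - \frac{f^{2}}{7}$ ($D{\left(f \right)} = - \frac{f + f f}{7} = - \frac{f + f^{2}}{7} = - \frac{f}{7} - \frac{f^{2}}{7}$)
$\left(D{\left(s{\left(6 \right)} \right)} - 21\right)^{2} = \left(- \frac{\left(-2 + 6\right) \left(1 + \left(-2 + 6\right)\right)}{7} - 21\right)^{2} = \left(\left(- \frac{1}{7}\right) 4 \left(1 + 4\right) - 21\right)^{2} = \left(\left(- \frac{1}{7}\right) 4 \cdot 5 - 21\right)^{2} = \left(- \frac{20}{7} - 21\right)^{2} = \left(- \frac{167}{7}\right)^{2} = \frac{27889}{49}$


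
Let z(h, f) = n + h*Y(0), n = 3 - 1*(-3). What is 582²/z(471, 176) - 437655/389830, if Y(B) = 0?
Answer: 4401405033/77966 ≈ 56453.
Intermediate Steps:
n = 6 (n = 3 + 3 = 6)
z(h, f) = 6 (z(h, f) = 6 + h*0 = 6 + 0 = 6)
582²/z(471, 176) - 437655/389830 = 582²/6 - 437655/389830 = 338724*(⅙) - 437655*1/389830 = 56454 - 87531/77966 = 4401405033/77966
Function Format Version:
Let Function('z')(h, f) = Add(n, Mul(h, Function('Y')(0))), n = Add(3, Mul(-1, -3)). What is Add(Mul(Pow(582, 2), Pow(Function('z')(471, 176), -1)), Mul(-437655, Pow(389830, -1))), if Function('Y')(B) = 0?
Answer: Rational(4401405033, 77966) ≈ 56453.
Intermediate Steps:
n = 6 (n = Add(3, 3) = 6)
Function('z')(h, f) = 6 (Function('z')(h, f) = Add(6, Mul(h, 0)) = Add(6, 0) = 6)
Add(Mul(Pow(582, 2), Pow(Function('z')(471, 176), -1)), Mul(-437655, Pow(389830, -1))) = Add(Mul(Pow(582, 2), Pow(6, -1)), Mul(-437655, Pow(389830, -1))) = Add(Mul(338724, Rational(1, 6)), Mul(-437655, Rational(1, 389830))) = Add(56454, Rational(-87531, 77966)) = Rational(4401405033, 77966)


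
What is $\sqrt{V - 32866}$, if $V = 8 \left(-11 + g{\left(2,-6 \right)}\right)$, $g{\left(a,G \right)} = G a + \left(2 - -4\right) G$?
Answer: $i \sqrt{33338} \approx 182.59 i$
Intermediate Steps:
$g{\left(a,G \right)} = 6 G + G a$ ($g{\left(a,G \right)} = G a + \left(2 + 4\right) G = G a + 6 G = 6 G + G a$)
$V = -472$ ($V = 8 \left(-11 - 6 \left(6 + 2\right)\right) = 8 \left(-11 - 48\right) = 8 \left(-59\right) = -472$)
$\sqrt{V - 32866} = \sqrt{-472 - 32866} = \sqrt{-33338} = i \sqrt{33338}$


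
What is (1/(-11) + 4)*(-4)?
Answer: -172/11 ≈ -15.636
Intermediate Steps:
(1/(-11) + 4)*(-4) = (-1/11 + 4)*(-4) = (43/11)*(-4) = -172/11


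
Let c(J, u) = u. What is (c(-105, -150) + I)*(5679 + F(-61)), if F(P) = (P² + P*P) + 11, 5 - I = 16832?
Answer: -222941964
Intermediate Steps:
I = -16827 (I = 5 - 1*16832 = 5 - 16832 = -16827)
F(P) = 11 + 2*P² (F(P) = (P² + P²) + 11 = 2*P² + 11 = 11 + 2*P²)
(c(-105, -150) + I)*(5679 + F(-61)) = (-150 - 16827)*(5679 + (11 + 2*(-61)²)) = -16977*(5679 + (11 + 2*3721)) = -16977*(5679 + (11 + 7442)) = -16977*(5679 + 7453) = -16977*13132 = -222941964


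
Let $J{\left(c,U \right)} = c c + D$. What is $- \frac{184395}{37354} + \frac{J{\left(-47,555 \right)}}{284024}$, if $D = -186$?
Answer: $- \frac{1376237851}{279195592} \approx -4.9293$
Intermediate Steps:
$J{\left(c,U \right)} = -186 + c^{2}$ ($J{\left(c,U \right)} = c c - 186 = c^{2} - 186 = -186 + c^{2}$)
$- \frac{184395}{37354} + \frac{J{\left(-47,555 \right)}}{284024} = - \frac{184395}{37354} + \frac{-186 + \left(-47\right)^{2}}{284024} = \left(-184395\right) \frac{1}{37354} + \left(-186 + 2209\right) \frac{1}{284024} = - \frac{9705}{1966} + 2023 \cdot \frac{1}{284024} = - \frac{9705}{1966} + \frac{2023}{284024} = - \frac{1376237851}{279195592}$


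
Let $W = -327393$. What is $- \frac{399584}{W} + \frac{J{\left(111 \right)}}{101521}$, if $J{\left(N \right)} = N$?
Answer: $\frac{40602507887}{33237264753} \approx 1.2216$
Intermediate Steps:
$- \frac{399584}{W} + \frac{J{\left(111 \right)}}{101521} = - \frac{399584}{-327393} + \frac{111}{101521} = \left(-399584\right) \left(- \frac{1}{327393}\right) + 111 \cdot \frac{1}{101521} = \frac{399584}{327393} + \frac{111}{101521} = \frac{40602507887}{33237264753}$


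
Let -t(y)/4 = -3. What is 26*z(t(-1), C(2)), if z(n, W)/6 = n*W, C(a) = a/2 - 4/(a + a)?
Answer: 0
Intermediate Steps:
C(a) = a/2 - 2/a (C(a) = a*(½) - 4*1/(2*a) = a/2 - 2/a)
t(y) = 12 (t(y) = -4*(-3) = 12)
z(n, W) = 6*W*n (z(n, W) = 6*(n*W) = 6*(W*n) = 6*W*n)
26*z(t(-1), C(2)) = 26*(6*((½)*2 - 2/2)*12) = 26*(6*(1 - 2*½)*12) = 26*(6*(1 - 1)*12) = 26*(6*0*12) = 26*0 = 0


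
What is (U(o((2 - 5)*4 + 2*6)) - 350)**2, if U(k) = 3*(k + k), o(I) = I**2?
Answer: 122500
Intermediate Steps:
U(k) = 6*k (U(k) = 3*(2*k) = 6*k)
(U(o((2 - 5)*4 + 2*6)) - 350)**2 = (6*((2 - 5)*4 + 2*6)**2 - 350)**2 = (6*(-3*4 + 12)**2 - 350)**2 = (6*(-12 + 12)**2 - 350)**2 = (6*0**2 - 350)**2 = (6*0 - 350)**2 = (0 - 350)**2 = (-350)**2 = 122500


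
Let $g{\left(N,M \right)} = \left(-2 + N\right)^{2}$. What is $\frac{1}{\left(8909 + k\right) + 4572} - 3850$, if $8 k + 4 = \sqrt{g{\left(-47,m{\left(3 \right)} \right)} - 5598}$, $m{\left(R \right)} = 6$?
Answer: $\frac{2 \left(- 1925 \sqrt{3197} + 207599696 i\right)}{\sqrt{3197} - 107844 i} \approx -3850.0 - 3.9116 \cdot 10^{-8} i$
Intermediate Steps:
$k = - \frac{1}{2} + \frac{i \sqrt{3197}}{8}$ ($k = - \frac{1}{2} + \frac{\sqrt{\left(-2 - 47\right)^{2} - 5598}}{8} = - \frac{1}{2} + \frac{\sqrt{\left(-49\right)^{2} - 5598}}{8} = - \frac{1}{2} + \frac{\sqrt{2401 - 5598}}{8} = - \frac{1}{2} + \frac{\sqrt{-3197}}{8} = - \frac{1}{2} + \frac{i \sqrt{3197}}{8} \approx -0.5 + 7.0677 i$)
$\frac{1}{\left(8909 + k\right) + 4572} - 3850 = \frac{1}{\left(8909 - \left(\frac{1}{2} - \frac{i \sqrt{3197}}{8}\right)\right) + 4572} - 3850 = \frac{1}{\left(\frac{17817}{2} + \frac{i \sqrt{3197}}{8}\right) + 4572} - 3850 = \frac{1}{\frac{26961}{2} + \frac{i \sqrt{3197}}{8}} - 3850 = -3850 + \frac{1}{\frac{26961}{2} + \frac{i \sqrt{3197}}{8}}$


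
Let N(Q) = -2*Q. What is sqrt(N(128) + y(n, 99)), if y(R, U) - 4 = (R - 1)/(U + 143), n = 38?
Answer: I*sqrt(121894)/22 ≈ 15.87*I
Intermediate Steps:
y(R, U) = 4 + (-1 + R)/(143 + U) (y(R, U) = 4 + (R - 1)/(U + 143) = 4 + (-1 + R)/(143 + U))
sqrt(N(128) + y(n, 99)) = sqrt(-2*128 + (571 + 38 + 4*99)/(143 + 99)) = sqrt(-256 + (571 + 38 + 396)/242) = sqrt(-256 + (1/242)*1005) = sqrt(-256 + 1005/242) = sqrt(-60947/242) = I*sqrt(121894)/22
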